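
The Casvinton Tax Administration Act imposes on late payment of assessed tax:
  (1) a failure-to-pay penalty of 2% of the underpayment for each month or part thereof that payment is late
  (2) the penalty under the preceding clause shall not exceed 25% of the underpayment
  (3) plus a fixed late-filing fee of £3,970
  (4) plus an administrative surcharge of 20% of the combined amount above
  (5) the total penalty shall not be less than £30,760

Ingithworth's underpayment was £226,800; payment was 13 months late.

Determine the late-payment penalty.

£72,804

Accrued rate: 2% × 13 = 26%, capped at 25% → 25%
Failure-to-pay penalty: 25% of £226,800 = £56,700
Penalty before surcharge: £56,700 + £3,970 = £60,670
Administrative surcharge: 20% of £60,670 = £12,134
Total penalty: £60,670 + £12,134 = £72,804
Minimum £30,760: £72,804 meets the minimum, no increase.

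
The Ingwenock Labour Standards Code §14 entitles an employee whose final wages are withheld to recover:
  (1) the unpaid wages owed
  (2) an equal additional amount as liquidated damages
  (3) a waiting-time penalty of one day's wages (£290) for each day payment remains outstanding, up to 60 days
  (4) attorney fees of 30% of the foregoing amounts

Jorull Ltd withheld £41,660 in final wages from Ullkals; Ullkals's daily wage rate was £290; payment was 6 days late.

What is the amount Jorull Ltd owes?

Liquidated damages (equal amount): £41,660
Penalty days: min(6, 60) = 6
Waiting-time penalty: 6 × £290 = £1,740
Subtotal: £41,660 + £41,660 + £1,740 = £85,060
Attorney fees: 30% of £85,060 = £25,518
Total award: £85,060 + £25,518 = £110,578

Total award: £110,578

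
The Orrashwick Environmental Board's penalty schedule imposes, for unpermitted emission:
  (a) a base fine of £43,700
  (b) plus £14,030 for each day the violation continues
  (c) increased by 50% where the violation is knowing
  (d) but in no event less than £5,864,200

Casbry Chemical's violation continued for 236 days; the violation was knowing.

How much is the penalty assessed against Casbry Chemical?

£5,864,200

Per-day component: 236 × £14,030 = £3,311,080
Base plus per-day: £43,700 + £3,311,080 = £3,354,780
Enhancement: 50% of £3,354,780 = £1,677,390
Enhanced fine: £3,354,780 + £1,677,390 = £5,032,170
Minimum £5,864,200: £5,032,170 is below the minimum → £5,864,200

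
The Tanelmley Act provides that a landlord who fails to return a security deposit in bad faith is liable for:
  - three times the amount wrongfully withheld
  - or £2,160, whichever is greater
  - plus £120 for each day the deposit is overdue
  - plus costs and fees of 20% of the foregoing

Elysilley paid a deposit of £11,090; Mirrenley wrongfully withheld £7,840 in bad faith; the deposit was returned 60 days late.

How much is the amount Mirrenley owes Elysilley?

£36,864

Trebled: 3 × £7,840 = £23,520
Minimum £2,160: £23,520 meets the minimum, no increase.
Late-return penalty: 60 × £120 = £7,200
Damages plus late penalty: £23,520 + £7,200 = £30,720
Costs and fees: 20% of £30,720 = £6,144
Total recovery: £30,720 + £6,144 = £36,864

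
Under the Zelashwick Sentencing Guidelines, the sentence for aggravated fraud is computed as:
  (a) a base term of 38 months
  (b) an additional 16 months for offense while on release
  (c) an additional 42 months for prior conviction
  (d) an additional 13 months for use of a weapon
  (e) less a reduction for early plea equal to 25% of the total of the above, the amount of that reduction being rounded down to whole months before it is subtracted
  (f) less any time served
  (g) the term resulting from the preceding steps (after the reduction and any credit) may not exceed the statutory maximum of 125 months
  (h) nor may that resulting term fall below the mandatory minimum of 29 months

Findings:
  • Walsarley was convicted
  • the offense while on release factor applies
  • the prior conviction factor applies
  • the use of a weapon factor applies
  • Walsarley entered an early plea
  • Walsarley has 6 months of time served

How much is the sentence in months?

Offense while on release enhancement: +16 months
Prior conviction enhancement: +42 months
Use of a weapon enhancement: +13 months
Adjusted term: 38 months + 16 months + 42 months + 13 months = 109 months
Early plea reduction: 25% of 109 months = 27 months (rounded down)
After reduction: 109 − 27 = 82 months
Less time served: 82 months − 6 months = 76 months
Cap at 125 months: 76 months is within the cap, no reduction.
Minimum 29 months: 76 months meets the minimum, no increase.

Sentence: 76 months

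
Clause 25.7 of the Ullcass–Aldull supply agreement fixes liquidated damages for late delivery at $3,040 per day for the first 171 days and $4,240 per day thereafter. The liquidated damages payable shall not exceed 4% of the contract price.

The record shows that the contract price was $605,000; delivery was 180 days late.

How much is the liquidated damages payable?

$24,200

First 171 days: 171 × $3,040 = $519,840
Remaining days: (180 − 171) × $4,240 = $38,160
Accrued per-day damages: $519,840 + $38,160 = $558,000
Cap: 4% of $605,000 = $24,200
Cap at $24,200: $558,000 exceeds the cap → $24,200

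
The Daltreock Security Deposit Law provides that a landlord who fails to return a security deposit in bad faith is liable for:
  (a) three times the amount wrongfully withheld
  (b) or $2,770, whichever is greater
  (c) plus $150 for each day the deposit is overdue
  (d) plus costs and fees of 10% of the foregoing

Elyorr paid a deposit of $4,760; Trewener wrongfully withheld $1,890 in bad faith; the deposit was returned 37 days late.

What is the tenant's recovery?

$12,342

Trebled: 3 × $1,890 = $5,670
Minimum $2,770: $5,670 meets the minimum, no increase.
Late-return penalty: 37 × $150 = $5,550
Damages plus late penalty: $5,670 + $5,550 = $11,220
Costs and fees: 10% of $11,220 = $1,122
Total recovery: $11,220 + $1,122 = $12,342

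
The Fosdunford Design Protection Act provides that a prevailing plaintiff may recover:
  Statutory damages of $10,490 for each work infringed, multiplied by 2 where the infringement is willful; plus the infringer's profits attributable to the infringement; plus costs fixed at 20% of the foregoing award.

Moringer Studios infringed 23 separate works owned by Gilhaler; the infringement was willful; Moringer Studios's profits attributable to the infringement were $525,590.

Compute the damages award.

$1,209,756

Statutory damages: 23 × $10,490 = $241,270
Doubled: 2 × $241,270 = $482,540
Combined award: $482,540 + $525,590 = $1,008,130
Costs: 20% of $1,008,130 = $201,626
Award plus costs: $1,008,130 + $201,626 = $1,209,756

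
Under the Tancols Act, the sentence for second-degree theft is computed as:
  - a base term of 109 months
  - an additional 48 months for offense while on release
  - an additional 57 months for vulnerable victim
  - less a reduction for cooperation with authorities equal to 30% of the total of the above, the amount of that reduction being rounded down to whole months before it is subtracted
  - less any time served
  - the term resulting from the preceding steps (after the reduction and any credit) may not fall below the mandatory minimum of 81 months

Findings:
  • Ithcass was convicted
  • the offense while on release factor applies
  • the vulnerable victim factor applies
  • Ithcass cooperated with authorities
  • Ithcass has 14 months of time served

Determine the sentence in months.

Offense while on release enhancement: +48 months
Vulnerable victim enhancement: +57 months
Adjusted term: 109 months + 48 months + 57 months = 214 months
Cooperation with authorities reduction: 30% of 214 months = 64 months (rounded down)
After reduction: 214 − 64 = 150 months
Less time served: 150 months − 14 months = 136 months
Minimum 81 months: 136 months meets the minimum, no increase.

136 months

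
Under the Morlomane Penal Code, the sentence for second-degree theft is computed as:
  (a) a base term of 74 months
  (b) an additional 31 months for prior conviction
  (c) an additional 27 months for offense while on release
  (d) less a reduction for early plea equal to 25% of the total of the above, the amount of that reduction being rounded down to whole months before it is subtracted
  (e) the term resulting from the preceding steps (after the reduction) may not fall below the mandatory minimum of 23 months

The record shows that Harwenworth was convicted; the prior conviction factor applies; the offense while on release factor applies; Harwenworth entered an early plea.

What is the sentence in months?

Prior conviction enhancement: +31 months
Offense while on release enhancement: +27 months
Adjusted term: 74 months + 31 months + 27 months = 132 months
Early plea reduction: 25% of 132 months = 33 months (rounded down)
After reduction: 132 − 33 = 99 months
Minimum 23 months: 99 months meets the minimum, no increase.

99 months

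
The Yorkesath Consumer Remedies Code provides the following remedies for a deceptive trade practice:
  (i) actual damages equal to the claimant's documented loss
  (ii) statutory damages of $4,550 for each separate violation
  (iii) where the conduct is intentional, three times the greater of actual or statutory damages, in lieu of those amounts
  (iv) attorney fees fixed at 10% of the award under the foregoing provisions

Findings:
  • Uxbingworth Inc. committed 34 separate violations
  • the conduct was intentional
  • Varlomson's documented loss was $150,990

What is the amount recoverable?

Total recovery: $510,510

Statutory damages: 34 × $4,550 = $154,700
Greater of actual damages ($150,990) or statutory damages ($154,700): $154,700
Trebled: 3 × $154,700 = $464,100
Attorney fees: 10% of $464,100 = $46,410
Total recovery: $464,100 + $46,410 = $510,510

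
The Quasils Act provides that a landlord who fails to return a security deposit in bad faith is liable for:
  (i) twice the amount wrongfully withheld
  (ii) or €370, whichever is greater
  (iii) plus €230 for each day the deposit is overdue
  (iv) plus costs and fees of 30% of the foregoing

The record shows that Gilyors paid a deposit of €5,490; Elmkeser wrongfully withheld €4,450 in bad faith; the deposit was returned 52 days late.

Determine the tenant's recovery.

€27,118

Doubled: 2 × €4,450 = €8,900
Minimum €370: €8,900 meets the minimum, no increase.
Late-return penalty: 52 × €230 = €11,960
Damages plus late penalty: €8,900 + €11,960 = €20,860
Costs and fees: 30% of €20,860 = €6,258
Total recovery: €20,860 + €6,258 = €27,118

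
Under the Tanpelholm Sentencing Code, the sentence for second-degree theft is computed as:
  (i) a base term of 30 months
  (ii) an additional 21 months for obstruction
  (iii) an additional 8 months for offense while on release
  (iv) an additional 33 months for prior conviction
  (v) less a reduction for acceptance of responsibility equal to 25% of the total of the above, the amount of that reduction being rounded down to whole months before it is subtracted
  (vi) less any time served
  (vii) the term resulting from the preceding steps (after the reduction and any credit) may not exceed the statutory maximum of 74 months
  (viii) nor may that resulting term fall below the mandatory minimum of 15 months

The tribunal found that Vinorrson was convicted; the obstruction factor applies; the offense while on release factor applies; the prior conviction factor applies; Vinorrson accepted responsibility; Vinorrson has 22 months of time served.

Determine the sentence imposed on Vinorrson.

Obstruction enhancement: +21 months
Offense while on release enhancement: +8 months
Prior conviction enhancement: +33 months
Adjusted term: 30 months + 21 months + 8 months + 33 months = 92 months
Acceptance of responsibility reduction: 25% of 92 months = 23 months (rounded down)
After reduction: 92 − 23 = 69 months
Less time served: 69 months − 22 months = 47 months
Cap at 74 months: 47 months is within the cap, no reduction.
Minimum 15 months: 47 months meets the minimum, no increase.

47 months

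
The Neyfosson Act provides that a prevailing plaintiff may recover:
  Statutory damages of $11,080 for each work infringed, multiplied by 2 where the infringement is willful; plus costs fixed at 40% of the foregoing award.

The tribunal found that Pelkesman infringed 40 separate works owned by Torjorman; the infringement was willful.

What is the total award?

$1,240,960

Statutory damages: 40 × $11,080 = $443,200
Doubled: 2 × $443,200 = $886,400
Costs: 40% of $886,400 = $354,560
Award plus costs: $886,400 + $354,560 = $1,240,960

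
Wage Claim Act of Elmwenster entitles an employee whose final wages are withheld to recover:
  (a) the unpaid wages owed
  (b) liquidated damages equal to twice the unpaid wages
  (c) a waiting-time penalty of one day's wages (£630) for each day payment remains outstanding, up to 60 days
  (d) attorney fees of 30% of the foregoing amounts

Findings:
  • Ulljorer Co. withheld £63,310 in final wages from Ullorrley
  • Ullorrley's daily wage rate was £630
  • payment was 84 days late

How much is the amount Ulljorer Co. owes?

Doubled: 2 × £63,310 = £126,620
Penalty days: min(84, 60) = 60
Waiting-time penalty: 60 × £630 = £37,800
Subtotal: £63,310 + £126,620 + £37,800 = £227,730
Attorney fees: 30% of £227,730 = £68,319
Total award: £227,730 + £68,319 = £296,049

£296,049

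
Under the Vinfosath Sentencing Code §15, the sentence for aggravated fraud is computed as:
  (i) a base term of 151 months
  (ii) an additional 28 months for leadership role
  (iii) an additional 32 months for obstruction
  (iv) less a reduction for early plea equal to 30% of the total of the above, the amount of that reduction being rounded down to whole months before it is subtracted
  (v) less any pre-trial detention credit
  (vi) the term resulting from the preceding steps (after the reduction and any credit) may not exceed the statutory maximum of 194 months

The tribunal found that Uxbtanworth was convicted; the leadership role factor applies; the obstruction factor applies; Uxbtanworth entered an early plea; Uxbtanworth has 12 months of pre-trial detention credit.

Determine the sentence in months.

136 months

Leadership role enhancement: +28 months
Obstruction enhancement: +32 months
Adjusted term: 151 months + 28 months + 32 months = 211 months
Early plea reduction: 30% of 211 months = 63 months (rounded down)
After reduction: 211 − 63 = 148 months
Less pre-trial detention credit: 148 months − 12 months = 136 months
Cap at 194 months: 136 months is within the cap, no reduction.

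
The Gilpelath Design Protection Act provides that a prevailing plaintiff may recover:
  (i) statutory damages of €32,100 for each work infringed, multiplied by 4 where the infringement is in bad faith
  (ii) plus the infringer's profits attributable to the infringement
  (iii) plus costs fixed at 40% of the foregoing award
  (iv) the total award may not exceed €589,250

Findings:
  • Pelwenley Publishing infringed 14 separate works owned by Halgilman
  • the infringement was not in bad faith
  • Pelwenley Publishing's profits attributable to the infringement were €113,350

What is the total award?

Statutory damages: 14 × €32,100 = €449,400
Infringement not in bad faith: no ×4 enhancement.
Combined award: €449,400 + €113,350 = €562,750
Costs: 40% of €562,750 = €225,100
Award plus costs: €562,750 + €225,100 = €787,850
Cap at €589,250: €787,850 exceeds the cap → €589,250

Award: €589,250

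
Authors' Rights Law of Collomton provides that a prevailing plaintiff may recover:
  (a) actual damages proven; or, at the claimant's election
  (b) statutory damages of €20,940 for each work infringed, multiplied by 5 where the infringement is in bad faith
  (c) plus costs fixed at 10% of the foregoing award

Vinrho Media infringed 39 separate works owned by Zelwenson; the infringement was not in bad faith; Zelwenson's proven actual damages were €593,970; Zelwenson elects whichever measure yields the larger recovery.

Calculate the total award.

Statutory damages: 39 × €20,940 = €816,660
Infringement not in bad faith: no ×5 enhancement.
Greater of actual damages (€593,970) or statutory damages (€816,660): €816,660
Costs: 10% of €816,660 = €81,666
Award plus costs: €816,660 + €81,666 = €898,326

€898,326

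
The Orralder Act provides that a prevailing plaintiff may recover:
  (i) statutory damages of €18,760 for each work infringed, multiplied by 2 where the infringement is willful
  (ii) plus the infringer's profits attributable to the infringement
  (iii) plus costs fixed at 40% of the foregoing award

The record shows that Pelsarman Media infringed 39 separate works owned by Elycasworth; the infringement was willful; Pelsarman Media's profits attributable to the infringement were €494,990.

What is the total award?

€2,741,578

Statutory damages: 39 × €18,760 = €731,640
Doubled: 2 × €731,640 = €1,463,280
Combined award: €1,463,280 + €494,990 = €1,958,270
Costs: 40% of €1,958,270 = €783,308
Award plus costs: €1,958,270 + €783,308 = €2,741,578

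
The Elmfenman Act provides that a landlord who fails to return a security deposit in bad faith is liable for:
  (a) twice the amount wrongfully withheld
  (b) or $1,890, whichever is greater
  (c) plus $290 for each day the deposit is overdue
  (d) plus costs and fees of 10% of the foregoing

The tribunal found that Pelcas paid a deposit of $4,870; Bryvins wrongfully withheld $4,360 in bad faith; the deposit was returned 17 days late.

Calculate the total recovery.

Recovery: $15,015

Doubled: 2 × $4,360 = $8,720
Minimum $1,890: $8,720 meets the minimum, no increase.
Late-return penalty: 17 × $290 = $4,930
Damages plus late penalty: $8,720 + $4,930 = $13,650
Costs and fees: 10% of $13,650 = $1,365
Total recovery: $13,650 + $1,365 = $15,015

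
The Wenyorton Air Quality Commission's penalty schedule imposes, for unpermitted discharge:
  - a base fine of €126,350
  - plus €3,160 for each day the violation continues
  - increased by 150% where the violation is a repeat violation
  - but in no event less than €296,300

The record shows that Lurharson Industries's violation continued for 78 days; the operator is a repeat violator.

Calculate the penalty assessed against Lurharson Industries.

Per-day component: 78 × €3,160 = €246,480
Base plus per-day: €126,350 + €246,480 = €372,830
Enhancement: 150% of €372,830 = €559,245
Enhanced fine: €372,830 + €559,245 = €932,075
Minimum €296,300: €932,075 meets the minimum, no increase.

Civil penalty: €932,075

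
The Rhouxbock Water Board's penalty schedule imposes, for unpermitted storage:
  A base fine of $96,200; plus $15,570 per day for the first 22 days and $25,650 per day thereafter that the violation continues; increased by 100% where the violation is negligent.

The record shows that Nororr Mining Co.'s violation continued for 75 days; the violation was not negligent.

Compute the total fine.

First 22 days: 22 × $15,570 = $342,540
Remaining days: (75 − 22) × $25,650 = $1,359,450
Per-day component: $342,540 + $1,359,450 = $1,701,990
Base plus per-day: $96,200 + $1,701,990 = $1,798,190
The violation was not negligent: no 100% increase.

$1,798,190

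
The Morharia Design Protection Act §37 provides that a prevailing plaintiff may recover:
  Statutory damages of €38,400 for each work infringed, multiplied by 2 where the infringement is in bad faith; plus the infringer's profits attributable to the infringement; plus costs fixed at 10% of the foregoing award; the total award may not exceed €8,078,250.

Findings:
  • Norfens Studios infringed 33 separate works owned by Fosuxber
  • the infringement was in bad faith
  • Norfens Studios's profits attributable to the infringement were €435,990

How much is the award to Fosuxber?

€3,267,429

Statutory damages: 33 × €38,400 = €1,267,200
Doubled: 2 × €1,267,200 = €2,534,400
Combined award: €2,534,400 + €435,990 = €2,970,390
Costs: 10% of €2,970,390 = €297,039
Award plus costs: €2,970,390 + €297,039 = €3,267,429
Cap at €8,078,250: €3,267,429 is within the cap, no reduction.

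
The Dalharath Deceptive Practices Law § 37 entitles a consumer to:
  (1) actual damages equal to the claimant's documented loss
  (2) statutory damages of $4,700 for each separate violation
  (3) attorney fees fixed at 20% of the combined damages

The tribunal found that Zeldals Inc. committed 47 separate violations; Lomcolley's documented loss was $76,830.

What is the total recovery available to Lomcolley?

Total recovery: $357,276

Statutory damages: 47 × $4,700 = $220,900
Combined damages: $76,830 + $220,900 = $297,730
Attorney fees: 20% of $297,730 = $59,546
Total recovery: $297,730 + $59,546 = $357,276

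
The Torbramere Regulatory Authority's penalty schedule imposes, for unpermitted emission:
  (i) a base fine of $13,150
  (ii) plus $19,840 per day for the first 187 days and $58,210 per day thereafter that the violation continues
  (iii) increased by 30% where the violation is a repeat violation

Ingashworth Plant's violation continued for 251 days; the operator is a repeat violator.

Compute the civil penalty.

$9,683,271

First 187 days: 187 × $19,840 = $3,710,080
Remaining days: (251 − 187) × $58,210 = $3,725,440
Per-day component: $3,710,080 + $3,725,440 = $7,435,520
Base plus per-day: $13,150 + $7,435,520 = $7,448,670
Enhancement: 30% of $7,448,670 = $2,234,601
Enhanced fine: $7,448,670 + $2,234,601 = $9,683,271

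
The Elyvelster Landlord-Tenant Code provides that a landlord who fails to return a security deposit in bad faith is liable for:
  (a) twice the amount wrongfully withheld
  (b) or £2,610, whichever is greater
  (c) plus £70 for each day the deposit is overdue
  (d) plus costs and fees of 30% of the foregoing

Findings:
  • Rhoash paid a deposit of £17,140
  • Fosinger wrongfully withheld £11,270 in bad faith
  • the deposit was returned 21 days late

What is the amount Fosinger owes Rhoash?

£31,213

Doubled: 2 × £11,270 = £22,540
Minimum £2,610: £22,540 meets the minimum, no increase.
Late-return penalty: 21 × £70 = £1,470
Damages plus late penalty: £22,540 + £1,470 = £24,010
Costs and fees: 30% of £24,010 = £7,203
Total recovery: £24,010 + £7,203 = £31,213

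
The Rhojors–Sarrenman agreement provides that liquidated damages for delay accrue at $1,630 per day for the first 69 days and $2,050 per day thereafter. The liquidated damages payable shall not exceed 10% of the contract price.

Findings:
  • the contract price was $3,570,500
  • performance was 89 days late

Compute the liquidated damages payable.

$153,470

First 69 days: 69 × $1,630 = $112,470
Remaining days: (89 − 69) × $2,050 = $41,000
Accrued per-day damages: $112,470 + $41,000 = $153,470
Cap: 10% of $3,570,500 = $357,050
Cap at $357,050: $153,470 is within the cap, no reduction.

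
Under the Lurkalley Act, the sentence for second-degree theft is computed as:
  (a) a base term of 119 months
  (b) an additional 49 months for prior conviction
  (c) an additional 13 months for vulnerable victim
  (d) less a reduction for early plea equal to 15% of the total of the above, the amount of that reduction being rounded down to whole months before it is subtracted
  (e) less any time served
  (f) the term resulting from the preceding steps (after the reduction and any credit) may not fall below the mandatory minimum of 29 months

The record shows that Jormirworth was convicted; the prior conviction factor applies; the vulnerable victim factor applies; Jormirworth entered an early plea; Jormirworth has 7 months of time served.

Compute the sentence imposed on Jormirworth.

147 months

Prior conviction enhancement: +49 months
Vulnerable victim enhancement: +13 months
Adjusted term: 119 months + 49 months + 13 months = 181 months
Early plea reduction: 15% of 181 months = 27 months (rounded down)
After reduction: 181 − 27 = 154 months
Less time served: 154 months − 7 months = 147 months
Minimum 29 months: 147 months meets the minimum, no increase.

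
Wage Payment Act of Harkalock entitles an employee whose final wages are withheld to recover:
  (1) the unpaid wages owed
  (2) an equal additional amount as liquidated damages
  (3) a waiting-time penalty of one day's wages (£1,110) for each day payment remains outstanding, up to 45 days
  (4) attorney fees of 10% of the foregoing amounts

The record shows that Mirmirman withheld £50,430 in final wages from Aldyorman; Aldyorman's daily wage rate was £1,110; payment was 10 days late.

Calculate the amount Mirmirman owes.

Liquidated damages (equal amount): £50,430
Penalty days: min(10, 45) = 10
Waiting-time penalty: 10 × £1,110 = £11,100
Subtotal: £50,430 + £50,430 + £11,100 = £111,960
Attorney fees: 10% of £111,960 = £11,196
Total award: £111,960 + £11,196 = £123,156

Total award: £123,156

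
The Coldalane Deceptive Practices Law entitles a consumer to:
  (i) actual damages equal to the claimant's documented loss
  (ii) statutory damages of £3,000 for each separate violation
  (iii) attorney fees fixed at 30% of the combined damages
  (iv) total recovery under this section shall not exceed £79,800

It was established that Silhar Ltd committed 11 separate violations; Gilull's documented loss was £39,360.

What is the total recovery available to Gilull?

Statutory damages: 11 × £3,000 = £33,000
Combined damages: £39,360 + £33,000 = £72,360
Attorney fees: 30% of £72,360 = £21,708
Total before cap: £72,360 + £21,708 = £94,068
Cap at £79,800: £94,068 exceeds the cap → £79,800

£79,800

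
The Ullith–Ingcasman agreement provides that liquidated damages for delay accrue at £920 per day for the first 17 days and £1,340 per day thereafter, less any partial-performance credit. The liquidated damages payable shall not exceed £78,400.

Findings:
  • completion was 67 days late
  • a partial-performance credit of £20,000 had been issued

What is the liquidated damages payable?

First 17 days: 17 × £920 = £15,640
Remaining days: (67 − 17) × £1,340 = £67,000
Accrued per-day damages: £15,640 + £67,000 = £82,640
Less partial-performance credit: £82,640 − £20,000 = £62,640
Cap at £78,400: £62,640 is within the cap, no reduction.

£62,640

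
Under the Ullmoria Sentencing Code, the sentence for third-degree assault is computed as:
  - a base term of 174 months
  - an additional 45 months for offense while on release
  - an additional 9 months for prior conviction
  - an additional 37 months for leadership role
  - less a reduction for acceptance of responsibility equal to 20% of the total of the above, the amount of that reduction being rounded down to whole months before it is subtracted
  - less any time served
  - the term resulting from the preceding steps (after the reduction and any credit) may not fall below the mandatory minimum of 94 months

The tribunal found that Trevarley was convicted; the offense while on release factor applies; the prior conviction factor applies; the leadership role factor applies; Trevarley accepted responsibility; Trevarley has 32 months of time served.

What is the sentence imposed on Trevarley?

Offense while on release enhancement: +45 months
Prior conviction enhancement: +9 months
Leadership role enhancement: +37 months
Adjusted term: 174 months + 45 months + 9 months + 37 months = 265 months
Acceptance of responsibility reduction: 20% of 265 months = 53 months (rounded down)
After reduction: 265 − 53 = 212 months
Less time served: 212 months − 32 months = 180 months
Minimum 94 months: 180 months meets the minimum, no increase.

180 months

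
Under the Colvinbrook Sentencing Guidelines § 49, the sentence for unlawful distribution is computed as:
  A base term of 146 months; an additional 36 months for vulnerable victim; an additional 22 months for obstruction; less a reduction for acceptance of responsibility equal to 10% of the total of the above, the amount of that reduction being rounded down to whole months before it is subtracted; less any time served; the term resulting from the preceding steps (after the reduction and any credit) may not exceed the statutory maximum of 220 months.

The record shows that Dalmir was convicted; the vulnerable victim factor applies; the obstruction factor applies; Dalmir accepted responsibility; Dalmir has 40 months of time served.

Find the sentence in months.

144 months

Vulnerable victim enhancement: +36 months
Obstruction enhancement: +22 months
Adjusted term: 146 months + 36 months + 22 months = 204 months
Acceptance of responsibility reduction: 10% of 204 months = 20 months (rounded down)
After reduction: 204 − 20 = 184 months
Less time served: 184 months − 40 months = 144 months
Cap at 220 months: 144 months is within the cap, no reduction.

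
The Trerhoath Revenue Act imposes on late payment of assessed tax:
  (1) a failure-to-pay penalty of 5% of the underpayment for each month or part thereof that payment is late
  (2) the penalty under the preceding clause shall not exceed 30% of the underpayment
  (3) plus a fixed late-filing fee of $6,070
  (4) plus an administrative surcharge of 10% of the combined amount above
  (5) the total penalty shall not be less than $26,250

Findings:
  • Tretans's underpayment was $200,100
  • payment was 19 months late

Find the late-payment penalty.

Accrued rate: 5% × 19 = 95%, capped at 30% → 30%
Failure-to-pay penalty: 30% of $200,100 = $60,030
Penalty before surcharge: $60,030 + $6,070 = $66,100
Administrative surcharge: 10% of $66,100 = $6,610
Total penalty: $66,100 + $6,610 = $72,710
Minimum $26,250: $72,710 meets the minimum, no increase.

$72,710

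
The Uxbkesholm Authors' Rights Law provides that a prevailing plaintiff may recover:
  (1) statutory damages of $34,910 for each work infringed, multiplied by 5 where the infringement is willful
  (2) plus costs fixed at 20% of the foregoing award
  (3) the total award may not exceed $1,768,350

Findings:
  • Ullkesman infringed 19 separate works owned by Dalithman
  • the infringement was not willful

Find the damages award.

Statutory damages: 19 × $34,910 = $663,290
Infringement not willful: no ×5 enhancement.
Costs: 20% of $663,290 = $132,658
Award plus costs: $663,290 + $132,658 = $795,948
Cap at $1,768,350: $795,948 is within the cap, no reduction.

$795,948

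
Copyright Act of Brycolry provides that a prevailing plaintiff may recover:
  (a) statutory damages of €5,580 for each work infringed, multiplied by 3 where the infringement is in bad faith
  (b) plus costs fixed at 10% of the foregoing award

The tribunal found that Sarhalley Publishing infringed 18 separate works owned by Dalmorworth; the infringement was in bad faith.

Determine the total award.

€331,452

Statutory damages: 18 × €5,580 = €100,440
Trebled: 3 × €100,440 = €301,320
Costs: 10% of €301,320 = €30,132
Award plus costs: €301,320 + €30,132 = €331,452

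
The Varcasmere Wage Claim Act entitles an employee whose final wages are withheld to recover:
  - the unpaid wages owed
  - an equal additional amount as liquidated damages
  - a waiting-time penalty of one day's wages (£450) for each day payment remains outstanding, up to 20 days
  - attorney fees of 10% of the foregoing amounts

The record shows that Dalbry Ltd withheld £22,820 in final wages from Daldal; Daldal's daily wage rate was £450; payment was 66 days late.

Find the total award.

Liquidated damages (equal amount): £22,820
Penalty days: min(66, 20) = 20
Waiting-time penalty: 20 × £450 = £9,000
Subtotal: £22,820 + £22,820 + £9,000 = £54,640
Attorney fees: 10% of £54,640 = £5,464
Total award: £54,640 + £5,464 = £60,104

Total award: £60,104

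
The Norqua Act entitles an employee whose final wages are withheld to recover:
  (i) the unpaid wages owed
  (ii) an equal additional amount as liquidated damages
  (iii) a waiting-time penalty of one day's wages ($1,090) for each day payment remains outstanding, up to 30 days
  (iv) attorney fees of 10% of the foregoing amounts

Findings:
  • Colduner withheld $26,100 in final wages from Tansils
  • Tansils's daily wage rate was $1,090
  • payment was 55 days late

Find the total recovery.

Liquidated damages (equal amount): $26,100
Penalty days: min(55, 30) = 30
Waiting-time penalty: 30 × $1,090 = $32,700
Subtotal: $26,100 + $26,100 + $32,700 = $84,900
Attorney fees: 10% of $84,900 = $8,490
Total award: $84,900 + $8,490 = $93,390

Total award: $93,390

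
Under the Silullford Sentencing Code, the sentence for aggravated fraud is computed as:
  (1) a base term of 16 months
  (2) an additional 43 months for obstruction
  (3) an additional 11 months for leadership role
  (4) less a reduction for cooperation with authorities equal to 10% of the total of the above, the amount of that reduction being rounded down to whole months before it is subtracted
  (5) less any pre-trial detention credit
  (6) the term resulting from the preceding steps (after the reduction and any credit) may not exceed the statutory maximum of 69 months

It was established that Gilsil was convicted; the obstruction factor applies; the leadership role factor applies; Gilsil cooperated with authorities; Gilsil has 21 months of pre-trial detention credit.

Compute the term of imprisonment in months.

42 months

Obstruction enhancement: +43 months
Leadership role enhancement: +11 months
Adjusted term: 16 months + 43 months + 11 months = 70 months
Cooperation with authorities reduction: 10% of 70 months = 7 months (rounded down)
After reduction: 70 − 7 = 63 months
Less pre-trial detention credit: 63 months − 21 months = 42 months
Cap at 69 months: 42 months is within the cap, no reduction.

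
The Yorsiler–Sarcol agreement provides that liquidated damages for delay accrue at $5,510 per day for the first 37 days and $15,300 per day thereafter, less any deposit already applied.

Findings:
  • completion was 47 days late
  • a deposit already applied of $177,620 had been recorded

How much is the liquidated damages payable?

$179,250

First 37 days: 37 × $5,510 = $203,870
Remaining days: (47 − 37) × $15,300 = $153,000
Accrued per-day damages: $203,870 + $153,000 = $356,870
Less deposit already applied: $356,870 − $177,620 = $179,250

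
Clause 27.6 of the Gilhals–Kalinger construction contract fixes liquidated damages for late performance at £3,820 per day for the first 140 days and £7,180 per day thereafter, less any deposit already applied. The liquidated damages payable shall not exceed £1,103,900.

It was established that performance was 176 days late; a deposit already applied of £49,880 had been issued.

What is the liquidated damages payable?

£743,400

First 140 days: 140 × £3,820 = £534,800
Remaining days: (176 − 140) × £7,180 = £258,480
Accrued per-day damages: £534,800 + £258,480 = £793,280
Less deposit already applied: £793,280 − £49,880 = £743,400
Cap at £1,103,900: £743,400 is within the cap, no reduction.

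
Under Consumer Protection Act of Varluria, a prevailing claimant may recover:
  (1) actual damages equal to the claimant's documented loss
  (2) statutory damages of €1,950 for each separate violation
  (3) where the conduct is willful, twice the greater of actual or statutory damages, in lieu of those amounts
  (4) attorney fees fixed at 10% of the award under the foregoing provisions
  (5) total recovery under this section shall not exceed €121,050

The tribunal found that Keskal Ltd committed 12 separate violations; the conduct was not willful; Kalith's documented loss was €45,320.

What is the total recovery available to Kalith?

Statutory damages: 12 × €1,950 = €23,400
Conduct not willful: the in-lieu enhancement does not apply.
Actual plus statutory damages: €45,320 + €23,400 = €68,720
Attorney fees: 10% of €68,720 = €6,872
Total before cap: €68,720 + €6,872 = €75,592
Cap at €121,050: €75,592 is within the cap, no reduction.

€75,592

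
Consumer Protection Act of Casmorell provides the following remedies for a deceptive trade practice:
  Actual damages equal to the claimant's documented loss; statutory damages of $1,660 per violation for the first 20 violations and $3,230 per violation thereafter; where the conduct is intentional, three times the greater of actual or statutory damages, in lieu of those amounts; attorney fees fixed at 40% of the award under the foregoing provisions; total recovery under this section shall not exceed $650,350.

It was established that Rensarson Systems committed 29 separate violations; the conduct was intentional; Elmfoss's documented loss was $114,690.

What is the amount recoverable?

First 20 violations: 20 × $1,660 = $33,200
Remaining violations: (29 − 20) × $3,230 = $29,070
Statutory damages: $33,200 + $29,070 = $62,270
Greater of actual damages ($114,690) or statutory damages ($62,270): $114,690
Trebled: 3 × $114,690 = $344,070
Attorney fees: 40% of $344,070 = $137,628
Total before cap: $344,070 + $137,628 = $481,698
Cap at $650,350: $481,698 is within the cap, no reduction.

$481,698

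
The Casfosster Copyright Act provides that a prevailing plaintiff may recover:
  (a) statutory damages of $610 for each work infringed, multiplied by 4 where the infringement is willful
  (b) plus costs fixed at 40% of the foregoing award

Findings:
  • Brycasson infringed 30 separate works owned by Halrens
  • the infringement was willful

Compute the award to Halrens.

Statutory damages: 30 × $610 = $18,300
Multiplied by 4: 4 × $18,300 = $73,200
Costs: 40% of $73,200 = $29,280
Award plus costs: $73,200 + $29,280 = $102,480

$102,480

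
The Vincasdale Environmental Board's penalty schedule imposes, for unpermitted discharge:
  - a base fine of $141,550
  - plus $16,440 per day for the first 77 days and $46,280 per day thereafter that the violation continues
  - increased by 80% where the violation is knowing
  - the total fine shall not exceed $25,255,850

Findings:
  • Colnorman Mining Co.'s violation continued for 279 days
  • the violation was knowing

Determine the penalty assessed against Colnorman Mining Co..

First 77 days: 77 × $16,440 = $1,265,880
Remaining days: (279 − 77) × $46,280 = $9,348,560
Per-day component: $1,265,880 + $9,348,560 = $10,614,440
Base plus per-day: $141,550 + $10,614,440 = $10,755,990
Enhancement: 80% of $10,755,990 = $8,604,792
Enhanced fine: $10,755,990 + $8,604,792 = $19,360,782
Cap at $25,255,850: $19,360,782 is within the cap, no reduction.

$19,360,782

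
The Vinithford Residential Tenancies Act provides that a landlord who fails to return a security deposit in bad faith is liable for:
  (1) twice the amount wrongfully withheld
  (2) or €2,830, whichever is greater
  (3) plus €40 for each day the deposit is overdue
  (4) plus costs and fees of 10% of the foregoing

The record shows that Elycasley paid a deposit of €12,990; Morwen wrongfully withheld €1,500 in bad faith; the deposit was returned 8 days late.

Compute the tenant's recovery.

Doubled: 2 × €1,500 = €3,000
Minimum €2,830: €3,000 meets the minimum, no increase.
Late-return penalty: 8 × €40 = €320
Damages plus late penalty: €3,000 + €320 = €3,320
Costs and fees: 10% of €3,320 = €332
Total recovery: €3,320 + €332 = €3,652

Recovery: €3,652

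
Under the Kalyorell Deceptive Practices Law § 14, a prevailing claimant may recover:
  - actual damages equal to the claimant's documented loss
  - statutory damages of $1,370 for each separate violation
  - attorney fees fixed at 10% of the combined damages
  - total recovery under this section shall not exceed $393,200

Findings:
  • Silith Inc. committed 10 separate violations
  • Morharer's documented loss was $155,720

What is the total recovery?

Statutory damages: 10 × $1,370 = $13,700
Combined damages: $155,720 + $13,700 = $169,420
Attorney fees: 10% of $169,420 = $16,942
Total before cap: $169,420 + $16,942 = $186,362
Cap at $393,200: $186,362 is within the cap, no reduction.

$186,362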